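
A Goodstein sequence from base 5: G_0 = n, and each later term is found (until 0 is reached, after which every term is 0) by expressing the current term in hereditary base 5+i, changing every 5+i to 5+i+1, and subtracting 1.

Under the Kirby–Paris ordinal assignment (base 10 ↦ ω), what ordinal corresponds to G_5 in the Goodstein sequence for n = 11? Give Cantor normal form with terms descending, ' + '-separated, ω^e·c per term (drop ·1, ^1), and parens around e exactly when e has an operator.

i=0: 11 = 2·5 + 1 (b=5); 5→6: 2·6 + 1 = 13; 13−1 = 12
i=1: 12 = 2·6 (b=6); 6→7: 2·7 = 14; 14−1 = 13
i=2: 13 = 7 + 6 (b=7); 7→8: 8 + 6 = 14; 14−1 = 13
i=3: 13 = 8 + 5 (b=8); 8→9: 9 + 5 = 14; 14−1 = 13
i=4: 13 = 9 + 4 (b=9); 9→10: 10 + 4 = 14; 14−1 = 13
i=5: 13 = 10 + 3 (b=10); 10→11: 11 + 3 = 14; 14−1 = 13

ω + 3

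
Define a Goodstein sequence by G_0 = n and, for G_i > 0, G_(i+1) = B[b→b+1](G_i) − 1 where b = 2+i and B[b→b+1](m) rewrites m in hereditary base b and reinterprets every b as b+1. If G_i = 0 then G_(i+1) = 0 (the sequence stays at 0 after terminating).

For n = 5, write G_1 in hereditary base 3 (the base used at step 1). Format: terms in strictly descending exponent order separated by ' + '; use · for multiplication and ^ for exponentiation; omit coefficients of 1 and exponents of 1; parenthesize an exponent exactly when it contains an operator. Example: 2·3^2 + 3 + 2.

3^3

(0) 5|_2 = 2^2 + 1 ↦ 3^3 + 1|_3 = 28 ⇒ 27
(1) 27|_3 = 3^3 ↦ 4^4|_4 = 256 ⇒ 255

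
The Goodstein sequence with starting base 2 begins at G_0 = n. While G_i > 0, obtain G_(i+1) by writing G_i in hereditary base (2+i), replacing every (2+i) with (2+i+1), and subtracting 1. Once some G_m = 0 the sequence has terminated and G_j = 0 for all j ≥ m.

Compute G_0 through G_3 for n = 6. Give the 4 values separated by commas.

6, 29, 257, 3125

[0] 6 ≡ 2^2 + 2 (base 2). Lift 3: 30. −1: 29.
[1] 29 ≡ 3^3 + 2 (base 3). Lift 4: 258. −1: 257.
[2] 257 ≡ 4^4 + 1 (base 4). Lift 5: 3126. −1: 3125.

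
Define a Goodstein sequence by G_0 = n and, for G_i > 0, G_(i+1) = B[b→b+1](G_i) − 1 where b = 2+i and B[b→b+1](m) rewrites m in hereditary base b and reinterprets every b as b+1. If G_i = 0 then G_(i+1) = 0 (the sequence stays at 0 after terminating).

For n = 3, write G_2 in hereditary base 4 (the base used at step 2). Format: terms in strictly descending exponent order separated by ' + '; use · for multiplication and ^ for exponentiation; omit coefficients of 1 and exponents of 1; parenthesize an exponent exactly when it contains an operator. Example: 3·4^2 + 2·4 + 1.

3

3 —HB2→ 2 + 1 —bump→ 3 + 1 = 4 —(−1)→ 3
3 —HB3→ 3 —bump→ 4 = 4 —(−1)→ 3
3 —HB4→ 3 —bump→ 3 = 3 —(−1)→ 2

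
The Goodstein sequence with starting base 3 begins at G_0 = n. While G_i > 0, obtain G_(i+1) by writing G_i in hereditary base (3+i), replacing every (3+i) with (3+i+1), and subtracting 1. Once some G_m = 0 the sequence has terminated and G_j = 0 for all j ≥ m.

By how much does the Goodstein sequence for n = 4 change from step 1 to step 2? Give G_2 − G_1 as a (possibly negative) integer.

(0) 4|_3 = 3 + 1 ↦ 4 + 1|_4 = 5 ⇒ 4
(1) 4|_4 = 4 ↦ 5|_5 = 5 ⇒ 4

0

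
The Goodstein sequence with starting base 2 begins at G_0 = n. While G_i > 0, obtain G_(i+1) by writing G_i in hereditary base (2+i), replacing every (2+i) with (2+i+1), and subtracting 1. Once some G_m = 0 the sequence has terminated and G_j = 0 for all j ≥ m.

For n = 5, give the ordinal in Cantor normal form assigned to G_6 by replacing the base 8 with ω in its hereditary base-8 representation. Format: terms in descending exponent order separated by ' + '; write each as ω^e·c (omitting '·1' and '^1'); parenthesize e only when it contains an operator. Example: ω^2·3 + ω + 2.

ω^3·3 + ω^2·3 + ω·2 + 7

G_0 = 5. HB_2(5) = 2^2 + 1. Bump = 28. G_1 = 27.
G_1 = 27. HB_3(27) = 3^3. Bump = 256. G_2 = 255.
G_2 = 255. HB_4(255) = 3·4^3 + 3·4^2 + 3·4 + 3. Bump = 468. G_3 = 467.
G_3 = 467. HB_5(467) = 3·5^3 + 3·5^2 + 3·5 + 2. Bump = 776. G_4 = 775.
G_4 = 775. HB_6(775) = 3·6^3 + 3·6^2 + 3·6 + 1. Bump = 1198. G_5 = 1197.
G_5 = 1197. HB_7(1197) = 3·7^3 + 3·7^2 + 3·7. Bump = 1752. G_6 = 1751.
G_6 = 1751. HB_8(1751) = 3·8^3 + 3·8^2 + 2·8 + 7. Bump = 2455. G_7 = 2454.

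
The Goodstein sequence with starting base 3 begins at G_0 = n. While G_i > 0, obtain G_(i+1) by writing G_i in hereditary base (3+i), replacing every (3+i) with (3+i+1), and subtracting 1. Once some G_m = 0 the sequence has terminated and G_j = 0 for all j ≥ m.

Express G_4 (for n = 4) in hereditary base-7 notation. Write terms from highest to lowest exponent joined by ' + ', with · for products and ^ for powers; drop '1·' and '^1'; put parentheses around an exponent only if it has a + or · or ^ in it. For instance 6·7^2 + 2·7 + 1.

2

4 —HB3→ 3 + 1 —bump→ 4 + 1 = 5 —(−1)→ 4
4 —HB4→ 4 —bump→ 5 = 5 —(−1)→ 4
4 —HB5→ 4 —bump→ 4 = 4 —(−1)→ 3
3 —HB6→ 3 —bump→ 3 = 3 —(−1)→ 2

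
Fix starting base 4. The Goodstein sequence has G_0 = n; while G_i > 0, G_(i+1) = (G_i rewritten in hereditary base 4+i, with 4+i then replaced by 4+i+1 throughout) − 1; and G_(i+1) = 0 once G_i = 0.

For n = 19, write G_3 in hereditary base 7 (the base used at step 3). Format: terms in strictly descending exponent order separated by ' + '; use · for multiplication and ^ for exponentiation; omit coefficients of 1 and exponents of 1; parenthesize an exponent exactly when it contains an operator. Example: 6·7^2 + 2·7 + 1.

7^2

step 0: 19 = 4^2 + 3; sub 5 for 4: 5^2 + 3; = 28; G_1 = 28−1 = 27
step 1: 27 = 5^2 + 2; sub 6 for 5: 6^2 + 2; = 38; G_2 = 38−1 = 37
step 2: 37 = 6^2 + 1; sub 7 for 6: 7^2 + 1; = 50; G_3 = 50−1 = 49
step 3: 49 = 7^2; sub 8 for 7: 8^2; = 64; G_4 = 64−1 = 63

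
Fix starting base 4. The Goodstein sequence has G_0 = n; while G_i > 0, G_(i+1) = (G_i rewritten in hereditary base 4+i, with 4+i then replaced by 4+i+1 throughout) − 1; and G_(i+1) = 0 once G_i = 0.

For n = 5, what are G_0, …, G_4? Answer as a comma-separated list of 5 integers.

5 —HB4→ 4 + 1 —bump→ 5 + 1 = 6 —(−1)→ 5
5 —HB5→ 5 —bump→ 6 = 6 —(−1)→ 5
5 —HB6→ 5 —bump→ 5 = 5 —(−1)→ 4
4 —HB7→ 4 —bump→ 4 = 4 —(−1)→ 3

5, 5, 5, 4, 3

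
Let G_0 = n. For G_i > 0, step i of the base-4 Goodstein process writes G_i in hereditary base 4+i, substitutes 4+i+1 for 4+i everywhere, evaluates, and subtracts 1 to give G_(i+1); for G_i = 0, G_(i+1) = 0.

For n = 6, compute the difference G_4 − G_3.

-1

G_0=6  [base 4] 4 + 2  →[4↦5]→  5 + 2 = 7  −1 ⇒ G_1=6
G_1=6  [base 5] 5 + 1  →[5↦6]→  6 + 1 = 7  −1 ⇒ G_2=6
G_2=6  [base 6] 6  →[6↦7]→  7 = 7  −1 ⇒ G_3=6
G_3=6  [base 7] 6  →[7↦8]→  6 = 6  −1 ⇒ G_4=5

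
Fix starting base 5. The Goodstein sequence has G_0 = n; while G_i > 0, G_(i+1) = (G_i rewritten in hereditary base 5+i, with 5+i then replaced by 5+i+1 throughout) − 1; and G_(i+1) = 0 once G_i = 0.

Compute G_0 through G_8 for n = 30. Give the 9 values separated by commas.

(0) 30|_5 = 5^2 + 5 ↦ 6^2 + 6|_6 = 42 ⇒ 41
(1) 41|_6 = 6^2 + 5 ↦ 7^2 + 5|_7 = 54 ⇒ 53
(2) 53|_7 = 7^2 + 4 ↦ 8^2 + 4|_8 = 68 ⇒ 67
(3) 67|_8 = 8^2 + 3 ↦ 9^2 + 3|_9 = 84 ⇒ 83
(4) 83|_9 = 9^2 + 2 ↦ 10^2 + 2|_10 = 102 ⇒ 101
(5) 101|_10 = 10^2 + 1 ↦ 11^2 + 1|_11 = 122 ⇒ 121
(6) 121|_11 = 11^2 ↦ 12^2|_12 = 144 ⇒ 143
(7) 143|_12 = 11·12 + 11 ↦ 11·13 + 11|_13 = 154 ⇒ 153

30, 41, 53, 67, 83, 101, 121, 143, 153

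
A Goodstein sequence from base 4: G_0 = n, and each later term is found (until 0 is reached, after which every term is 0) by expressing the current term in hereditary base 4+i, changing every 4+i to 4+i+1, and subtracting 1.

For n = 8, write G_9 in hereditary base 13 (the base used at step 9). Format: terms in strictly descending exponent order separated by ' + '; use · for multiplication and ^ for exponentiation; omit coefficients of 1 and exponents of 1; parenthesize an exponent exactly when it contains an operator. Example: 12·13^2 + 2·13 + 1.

G_0=8  [base 4] 2·4  →[4↦5]→  2·5 = 10  −1 ⇒ G_1=9
G_1=9  [base 5] 5 + 4  →[5↦6]→  6 + 4 = 10  −1 ⇒ G_2=9
G_2=9  [base 6] 6 + 3  →[6↦7]→  7 + 3 = 10  −1 ⇒ G_3=9
G_3=9  [base 7] 7 + 2  →[7↦8]→  8 + 2 = 10  −1 ⇒ G_4=9
G_4=9  [base 8] 8 + 1  →[8↦9]→  9 + 1 = 10  −1 ⇒ G_5=9
G_5=9  [base 9] 9  →[9↦10]→  10 = 10  −1 ⇒ G_6=9
G_6=9  [base 10] 9  →[10↦11]→  9 = 9  −1 ⇒ G_7=8
G_7=8  [base 11] 8  →[11↦12]→  8 = 8  −1 ⇒ G_8=7
G_8=7  [base 12] 7  →[12↦13]→  7 = 7  −1 ⇒ G_9=6

6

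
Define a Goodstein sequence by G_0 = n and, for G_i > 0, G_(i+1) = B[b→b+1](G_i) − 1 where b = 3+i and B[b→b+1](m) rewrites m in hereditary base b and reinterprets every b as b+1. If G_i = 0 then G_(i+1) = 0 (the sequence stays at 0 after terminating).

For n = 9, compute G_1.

15

base 3: 9 = 3^2; at 4: 4^2 = 16; next = 15
base 4: 15 = 3·4 + 3; at 5: 3·5 + 3 = 18; next = 17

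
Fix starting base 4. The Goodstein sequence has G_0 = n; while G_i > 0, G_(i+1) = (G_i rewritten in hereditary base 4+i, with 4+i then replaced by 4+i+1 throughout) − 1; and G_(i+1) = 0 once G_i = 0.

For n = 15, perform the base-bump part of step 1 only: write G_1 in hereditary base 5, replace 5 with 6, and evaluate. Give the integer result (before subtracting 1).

G_0=15  [base 4] 3·4 + 3  →[4↦5]→  3·5 + 3 = 18  −1 ⇒ G_1=17
G_1=17  [base 5] 3·5 + 2  →[5↦6]→  3·6 + 2 = 20  −1 ⇒ G_2=19

20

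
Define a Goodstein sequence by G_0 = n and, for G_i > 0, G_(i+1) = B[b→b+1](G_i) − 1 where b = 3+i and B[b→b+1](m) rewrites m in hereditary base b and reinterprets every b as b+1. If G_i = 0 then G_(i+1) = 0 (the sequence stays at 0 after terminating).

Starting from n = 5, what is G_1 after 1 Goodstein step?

5

i=0: 5 = 3 + 2 (b=3); 3→4: 4 + 2 = 6; 6−1 = 5
i=1: 5 = 4 + 1 (b=4); 4→5: 5 + 1 = 6; 6−1 = 5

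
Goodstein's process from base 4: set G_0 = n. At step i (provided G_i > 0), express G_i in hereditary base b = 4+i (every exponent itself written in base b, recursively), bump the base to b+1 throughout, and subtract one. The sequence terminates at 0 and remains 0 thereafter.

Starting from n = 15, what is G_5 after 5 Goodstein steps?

24

G_0 = 15. HB_4(15) = 3·4 + 3. Bump = 18. G_1 = 17.
G_1 = 17. HB_5(17) = 3·5 + 2. Bump = 20. G_2 = 19.
G_2 = 19. HB_6(19) = 3·6 + 1. Bump = 22. G_3 = 21.
G_3 = 21. HB_7(21) = 3·7. Bump = 24. G_4 = 23.
G_4 = 23. HB_8(23) = 2·8 + 7. Bump = 25. G_5 = 24.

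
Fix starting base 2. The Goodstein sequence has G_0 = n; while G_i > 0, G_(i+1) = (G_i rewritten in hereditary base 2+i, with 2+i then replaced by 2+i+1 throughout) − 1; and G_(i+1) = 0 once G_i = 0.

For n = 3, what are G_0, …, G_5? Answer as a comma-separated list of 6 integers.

3, 3, 3, 2, 1, 0

base 2: 3 = 2 + 1; at 3: 3 + 1 = 4; next = 3
base 3: 3 = 3; at 4: 4 = 4; next = 3
base 4: 3 = 3; at 5: 3 = 3; next = 2
base 5: 2 = 2; at 6: 2 = 2; next = 1
base 6: 1 = 1; at 7: 1 = 1; next = 0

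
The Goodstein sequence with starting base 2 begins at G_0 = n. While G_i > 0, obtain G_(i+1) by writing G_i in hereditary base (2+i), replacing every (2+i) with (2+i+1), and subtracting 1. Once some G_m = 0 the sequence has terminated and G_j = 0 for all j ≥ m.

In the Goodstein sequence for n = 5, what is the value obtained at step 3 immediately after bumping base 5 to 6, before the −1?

776

(0) 5|_2 = 2^2 + 1 ↦ 3^3 + 1|_3 = 28 ⇒ 27
(1) 27|_3 = 3^3 ↦ 4^4|_4 = 256 ⇒ 255
(2) 255|_4 = 3·4^3 + 3·4^2 + 3·4 + 3 ↦ 3·5^3 + 3·5^2 + 3·5 + 3|_5 = 468 ⇒ 467
(3) 467|_5 = 3·5^3 + 3·5^2 + 3·5 + 2 ↦ 3·6^3 + 3·6^2 + 3·6 + 2|_6 = 776 ⇒ 775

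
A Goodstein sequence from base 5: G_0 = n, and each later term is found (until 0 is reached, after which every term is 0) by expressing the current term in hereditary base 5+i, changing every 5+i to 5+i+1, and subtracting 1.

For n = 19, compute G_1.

21

19 —HB5→ 3·5 + 4 —bump→ 3·6 + 4 = 22 —(−1)→ 21
21 —HB6→ 3·6 + 3 —bump→ 3·7 + 3 = 24 —(−1)→ 23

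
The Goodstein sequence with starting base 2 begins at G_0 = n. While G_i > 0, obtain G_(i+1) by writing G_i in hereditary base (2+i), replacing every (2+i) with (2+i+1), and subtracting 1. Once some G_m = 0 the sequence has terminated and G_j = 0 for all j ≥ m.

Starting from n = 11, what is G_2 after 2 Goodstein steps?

i=0: 11 = 2^(2 + 1) + 2 + 1 (b=2); 2→3: 3^(3 + 1) + 3 + 1 = 85; 85−1 = 84
i=1: 84 = 3^(3 + 1) + 3 (b=3); 3→4: 4^(4 + 1) + 4 = 1028; 1028−1 = 1027

1027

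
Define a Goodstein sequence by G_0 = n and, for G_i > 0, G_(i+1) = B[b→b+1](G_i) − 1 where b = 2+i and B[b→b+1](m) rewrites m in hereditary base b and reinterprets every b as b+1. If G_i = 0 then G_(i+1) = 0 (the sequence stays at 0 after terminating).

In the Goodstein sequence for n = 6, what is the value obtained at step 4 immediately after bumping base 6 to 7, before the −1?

98040

G_0=6  [base 2] 2^2 + 2  →[2↦3]→  3^3 + 3 = 30  −1 ⇒ G_1=29
G_1=29  [base 3] 3^3 + 2  →[3↦4]→  4^4 + 2 = 258  −1 ⇒ G_2=257
G_2=257  [base 4] 4^4 + 1  →[4↦5]→  5^5 + 1 = 3126  −1 ⇒ G_3=3125
G_3=3125  [base 5] 5^5  →[5↦6]→  6^6 = 46656  −1 ⇒ G_4=46655
G_4=46655  [base 6] 5·6^5 + 5·6^4 + 5·6^3 + 5·6^2 + 5·6 + 5  →[6↦7]→  5·7^5 + 5·7^4 + 5·7^3 + 5·7^2 + 5·7 + 5 = 98040  −1 ⇒ G_5=98039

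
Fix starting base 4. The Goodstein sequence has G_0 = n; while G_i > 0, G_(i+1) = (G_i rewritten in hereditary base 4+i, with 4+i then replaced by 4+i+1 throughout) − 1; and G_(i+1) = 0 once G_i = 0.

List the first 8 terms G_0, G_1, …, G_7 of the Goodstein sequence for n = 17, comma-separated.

17 —HB4→ 4^2 + 1 —bump→ 5^2 + 1 = 26 —(−1)→ 25
25 —HB5→ 5^2 —bump→ 6^2 = 36 —(−1)→ 35
35 —HB6→ 5·6 + 5 —bump→ 5·7 + 5 = 40 —(−1)→ 39
39 —HB7→ 5·7 + 4 —bump→ 5·8 + 4 = 44 —(−1)→ 43
43 —HB8→ 5·8 + 3 —bump→ 5·9 + 3 = 48 —(−1)→ 47
47 —HB9→ 5·9 + 2 —bump→ 5·10 + 2 = 52 —(−1)→ 51
51 —HB10→ 5·10 + 1 —bump→ 5·11 + 1 = 56 —(−1)→ 55

17, 25, 35, 39, 43, 47, 51, 55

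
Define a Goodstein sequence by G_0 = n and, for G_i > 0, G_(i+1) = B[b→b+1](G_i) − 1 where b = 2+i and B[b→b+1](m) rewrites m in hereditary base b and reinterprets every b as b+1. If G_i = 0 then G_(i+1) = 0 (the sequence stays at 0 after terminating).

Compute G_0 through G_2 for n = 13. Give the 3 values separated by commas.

step 0: 13 = 2^(2 + 1) + 2^2 + 1; sub 3 for 2: 3^(3 + 1) + 3^3 + 1; = 109; G_1 = 109−1 = 108
step 1: 108 = 3^(3 + 1) + 3^3; sub 4 for 3: 4^(4 + 1) + 4^4; = 1280; G_2 = 1280−1 = 1279

13, 108, 1279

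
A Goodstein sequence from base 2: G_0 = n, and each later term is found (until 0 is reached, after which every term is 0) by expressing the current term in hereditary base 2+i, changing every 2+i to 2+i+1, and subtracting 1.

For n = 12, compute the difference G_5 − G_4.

5484891

12 —HB2→ 2^(2 + 1) + 2^2 —bump→ 3^(3 + 1) + 3^3 = 108 —(−1)→ 107
107 —HB3→ 3^(3 + 1) + 2·3^2 + 2·3 + 2 —bump→ 4^(4 + 1) + 2·4^2 + 2·4 + 2 = 1066 —(−1)→ 1065
1065 —HB4→ 4^(4 + 1) + 2·4^2 + 2·4 + 1 —bump→ 5^(5 + 1) + 2·5^2 + 2·5 + 1 = 15686 —(−1)→ 15685
15685 —HB5→ 5^(5 + 1) + 2·5^2 + 2·5 —bump→ 6^(6 + 1) + 2·6^2 + 2·6 = 280020 —(−1)→ 280019
280019 —HB6→ 6^(6 + 1) + 2·6^2 + 6 + 5 —bump→ 7^(7 + 1) + 2·7^2 + 7 + 5 = 5764911 —(−1)→ 5764910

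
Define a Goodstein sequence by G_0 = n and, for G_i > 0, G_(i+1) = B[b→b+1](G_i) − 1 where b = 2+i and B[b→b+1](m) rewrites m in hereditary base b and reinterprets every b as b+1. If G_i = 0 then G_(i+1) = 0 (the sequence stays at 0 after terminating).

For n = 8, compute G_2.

553

[0] 8 ≡ 2^(2 + 1) (base 2). Lift 3: 81. −1: 80.
[1] 80 ≡ 2·3^3 + 2·3^2 + 2·3 + 2 (base 3). Lift 4: 554. −1: 553.
[2] 553 ≡ 2·4^4 + 2·4^2 + 2·4 + 1 (base 4). Lift 5: 6311. −1: 6310.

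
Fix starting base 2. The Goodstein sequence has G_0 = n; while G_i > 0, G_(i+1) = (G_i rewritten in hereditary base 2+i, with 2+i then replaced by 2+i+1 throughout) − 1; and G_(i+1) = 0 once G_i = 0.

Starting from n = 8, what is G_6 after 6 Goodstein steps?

G_0=8  [base 2] 2^(2 + 1)  →[2↦3]→  3^(3 + 1) = 81  −1 ⇒ G_1=80
G_1=80  [base 3] 2·3^3 + 2·3^2 + 2·3 + 2  →[3↦4]→  2·4^4 + 2·4^2 + 2·4 + 2 = 554  −1 ⇒ G_2=553
G_2=553  [base 4] 2·4^4 + 2·4^2 + 2·4 + 1  →[4↦5]→  2·5^5 + 2·5^2 + 2·5 + 1 = 6311  −1 ⇒ G_3=6310
G_3=6310  [base 5] 2·5^5 + 2·5^2 + 2·5  →[5↦6]→  2·6^6 + 2·6^2 + 2·6 = 93396  −1 ⇒ G_4=93395
G_4=93395  [base 6] 2·6^6 + 2·6^2 + 6 + 5  →[6↦7]→  2·7^7 + 2·7^2 + 7 + 5 = 1647196  −1 ⇒ G_5=1647195
G_5=1647195  [base 7] 2·7^7 + 2·7^2 + 7 + 4  →[7↦8]→  2·8^8 + 2·8^2 + 8 + 4 = 33554572  −1 ⇒ G_6=33554571

33554571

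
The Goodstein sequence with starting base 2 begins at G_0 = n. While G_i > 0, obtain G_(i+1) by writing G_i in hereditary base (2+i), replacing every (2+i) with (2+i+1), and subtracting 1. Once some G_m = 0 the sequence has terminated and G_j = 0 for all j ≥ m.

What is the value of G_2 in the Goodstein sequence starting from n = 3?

3

(0) 3|_2 = 2 + 1 ↦ 3 + 1|_3 = 4 ⇒ 3
(1) 3|_3 = 3 ↦ 4|_4 = 4 ⇒ 3
(2) 3|_4 = 3 ↦ 3|_5 = 3 ⇒ 2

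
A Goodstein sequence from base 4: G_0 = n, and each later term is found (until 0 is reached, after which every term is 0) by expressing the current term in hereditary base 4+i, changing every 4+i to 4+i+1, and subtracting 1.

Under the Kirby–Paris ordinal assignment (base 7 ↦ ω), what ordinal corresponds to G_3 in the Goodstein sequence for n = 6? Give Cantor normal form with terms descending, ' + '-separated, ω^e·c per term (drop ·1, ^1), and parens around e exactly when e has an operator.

6

i=0: 6 = 4 + 2 (b=4); 4→5: 5 + 2 = 7; 7−1 = 6
i=1: 6 = 5 + 1 (b=5); 5→6: 6 + 1 = 7; 7−1 = 6
i=2: 6 = 6 (b=6); 6→7: 7 = 7; 7−1 = 6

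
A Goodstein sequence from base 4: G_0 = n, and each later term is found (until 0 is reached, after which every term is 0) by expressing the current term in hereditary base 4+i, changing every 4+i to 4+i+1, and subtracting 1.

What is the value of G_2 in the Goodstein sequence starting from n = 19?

[0] 19 ≡ 4^2 + 3 (base 4). Lift 5: 28. −1: 27.
[1] 27 ≡ 5^2 + 2 (base 5). Lift 6: 38. −1: 37.

37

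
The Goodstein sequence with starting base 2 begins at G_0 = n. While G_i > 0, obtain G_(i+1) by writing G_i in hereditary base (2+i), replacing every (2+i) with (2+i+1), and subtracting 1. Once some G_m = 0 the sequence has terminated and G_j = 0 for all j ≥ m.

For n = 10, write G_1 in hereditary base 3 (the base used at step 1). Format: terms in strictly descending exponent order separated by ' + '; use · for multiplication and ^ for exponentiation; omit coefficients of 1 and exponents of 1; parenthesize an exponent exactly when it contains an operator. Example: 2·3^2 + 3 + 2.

3^(3 + 1) + 2

i=0: 10 = 2^(2 + 1) + 2 (b=2); 2→3: 3^(3 + 1) + 3 = 84; 84−1 = 83
i=1: 83 = 3^(3 + 1) + 2 (b=3); 3→4: 4^(4 + 1) + 2 = 1026; 1026−1 = 1025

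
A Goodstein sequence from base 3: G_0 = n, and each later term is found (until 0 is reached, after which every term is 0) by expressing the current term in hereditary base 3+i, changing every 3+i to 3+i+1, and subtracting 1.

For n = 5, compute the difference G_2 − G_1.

0

i=0: 5 = 3 + 2 (b=3); 3→4: 4 + 2 = 6; 6−1 = 5
i=1: 5 = 4 + 1 (b=4); 4→5: 5 + 1 = 6; 6−1 = 5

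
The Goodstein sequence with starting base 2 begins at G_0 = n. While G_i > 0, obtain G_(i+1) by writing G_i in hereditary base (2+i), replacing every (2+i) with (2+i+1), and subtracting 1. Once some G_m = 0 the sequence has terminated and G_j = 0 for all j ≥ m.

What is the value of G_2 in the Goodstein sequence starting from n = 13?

G_0 = 13. HB_2(13) = 2^(2 + 1) + 2^2 + 1. Bump = 109. G_1 = 108.
G_1 = 108. HB_3(108) = 3^(3 + 1) + 3^3. Bump = 1280. G_2 = 1279.
G_2 = 1279. HB_4(1279) = 4^(4 + 1) + 3·4^3 + 3·4^2 + 3·4 + 3. Bump = 16093. G_3 = 16092.

1279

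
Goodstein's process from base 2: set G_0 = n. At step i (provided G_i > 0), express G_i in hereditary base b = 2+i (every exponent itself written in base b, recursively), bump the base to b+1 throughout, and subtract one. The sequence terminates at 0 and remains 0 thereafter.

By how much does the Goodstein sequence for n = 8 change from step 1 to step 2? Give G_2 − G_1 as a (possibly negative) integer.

8 —HB2→ 2^(2 + 1) —bump→ 3^(3 + 1) = 81 —(−1)→ 80
80 —HB3→ 2·3^3 + 2·3^2 + 2·3 + 2 —bump→ 2·4^4 + 2·4^2 + 2·4 + 2 = 554 —(−1)→ 553

473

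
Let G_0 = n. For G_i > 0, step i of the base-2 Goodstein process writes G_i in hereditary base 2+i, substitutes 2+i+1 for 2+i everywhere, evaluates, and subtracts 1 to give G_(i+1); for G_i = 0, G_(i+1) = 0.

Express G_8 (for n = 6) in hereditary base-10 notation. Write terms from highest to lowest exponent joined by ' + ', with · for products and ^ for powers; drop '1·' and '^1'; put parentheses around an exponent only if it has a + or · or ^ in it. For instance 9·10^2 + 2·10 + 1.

[0] 6 ≡ 2^2 + 2 (base 2). Lift 3: 30. −1: 29.
[1] 29 ≡ 3^3 + 2 (base 3). Lift 4: 258. −1: 257.
[2] 257 ≡ 4^4 + 1 (base 4). Lift 5: 3126. −1: 3125.
[3] 3125 ≡ 5^5 (base 5). Lift 6: 46656. −1: 46655.
[4] 46655 ≡ 5·6^5 + 5·6^4 + 5·6^3 + 5·6^2 + 5·6 + 5 (base 6). Lift 7: 98040. −1: 98039.
[5] 98039 ≡ 5·7^5 + 5·7^4 + 5·7^3 + 5·7^2 + 5·7 + 4 (base 7). Lift 8: 187244. −1: 187243.
[6] 187243 ≡ 5·8^5 + 5·8^4 + 5·8^3 + 5·8^2 + 5·8 + 3 (base 8). Lift 9: 332148. −1: 332147.
[7] 332147 ≡ 5·9^5 + 5·9^4 + 5·9^3 + 5·9^2 + 5·9 + 2 (base 9). Lift 10: 555552. −1: 555551.
[8] 555551 ≡ 5·10^5 + 5·10^4 + 5·10^3 + 5·10^2 + 5·10 + 1 (base 10). Lift 11: 885776. −1: 885775.

5·10^5 + 5·10^4 + 5·10^3 + 5·10^2 + 5·10 + 1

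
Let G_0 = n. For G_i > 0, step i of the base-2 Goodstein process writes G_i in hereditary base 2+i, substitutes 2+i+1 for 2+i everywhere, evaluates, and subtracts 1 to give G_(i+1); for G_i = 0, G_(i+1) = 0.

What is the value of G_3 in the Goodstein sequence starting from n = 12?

base 2: 12 = 2^(2 + 1) + 2^2; at 3: 3^(3 + 1) + 3^3 = 108; next = 107
base 3: 107 = 3^(3 + 1) + 2·3^2 + 2·3 + 2; at 4: 4^(4 + 1) + 2·4^2 + 2·4 + 2 = 1066; next = 1065
base 4: 1065 = 4^(4 + 1) + 2·4^2 + 2·4 + 1; at 5: 5^(5 + 1) + 2·5^2 + 2·5 + 1 = 15686; next = 15685
base 5: 15685 = 5^(5 + 1) + 2·5^2 + 2·5; at 6: 6^(6 + 1) + 2·6^2 + 2·6 = 280020; next = 280019

15685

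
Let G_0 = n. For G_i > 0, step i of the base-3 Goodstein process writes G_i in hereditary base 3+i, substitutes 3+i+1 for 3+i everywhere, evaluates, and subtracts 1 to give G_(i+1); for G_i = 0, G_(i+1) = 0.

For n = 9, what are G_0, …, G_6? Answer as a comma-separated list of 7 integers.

9 —HB3→ 3^2 —bump→ 4^2 = 16 —(−1)→ 15
15 —HB4→ 3·4 + 3 —bump→ 3·5 + 3 = 18 —(−1)→ 17
17 —HB5→ 3·5 + 2 —bump→ 3·6 + 2 = 20 —(−1)→ 19
19 —HB6→ 3·6 + 1 —bump→ 3·7 + 1 = 22 —(−1)→ 21
21 —HB7→ 3·7 —bump→ 3·8 = 24 —(−1)→ 23
23 —HB8→ 2·8 + 7 —bump→ 2·9 + 7 = 25 —(−1)→ 24

9, 15, 17, 19, 21, 23, 24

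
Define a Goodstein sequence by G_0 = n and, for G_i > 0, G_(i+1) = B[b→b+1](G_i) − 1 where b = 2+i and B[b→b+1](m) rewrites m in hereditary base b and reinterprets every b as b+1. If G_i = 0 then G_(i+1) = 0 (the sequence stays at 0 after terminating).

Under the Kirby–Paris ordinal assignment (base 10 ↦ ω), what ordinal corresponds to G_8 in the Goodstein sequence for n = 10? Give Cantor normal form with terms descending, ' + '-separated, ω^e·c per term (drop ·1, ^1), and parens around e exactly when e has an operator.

ω^ω·5 + ω^5·5 + ω^4·5 + ω^3·5 + ω^2·5 + ω·5 + 1

G_0=10  [base 2] 2^(2 + 1) + 2  →[2↦3]→  3^(3 + 1) + 3 = 84  −1 ⇒ G_1=83
G_1=83  [base 3] 3^(3 + 1) + 2  →[3↦4]→  4^(4 + 1) + 2 = 1026  −1 ⇒ G_2=1025
G_2=1025  [base 4] 4^(4 + 1) + 1  →[4↦5]→  5^(5 + 1) + 1 = 15626  −1 ⇒ G_3=15625
G_3=15625  [base 5] 5^(5 + 1)  →[5↦6]→  6^(6 + 1) = 279936  −1 ⇒ G_4=279935
G_4=279935  [base 6] 5·6^6 + 5·6^5 + 5·6^4 + 5·6^3 + 5·6^2 + 5·6 + 5  →[6↦7]→  5·7^7 + 5·7^5 + 5·7^4 + 5·7^3 + 5·7^2 + 5·7 + 5 = 4215755  −1 ⇒ G_5=4215754
G_5=4215754  [base 7] 5·7^7 + 5·7^5 + 5·7^4 + 5·7^3 + 5·7^2 + 5·7 + 4  →[7↦8]→  5·8^8 + 5·8^5 + 5·8^4 + 5·8^3 + 5·8^2 + 5·8 + 4 = 84073324  −1 ⇒ G_6=84073323
G_6=84073323  [base 8] 5·8^8 + 5·8^5 + 5·8^4 + 5·8^3 + 5·8^2 + 5·8 + 3  →[8↦9]→  5·9^9 + 5·9^5 + 5·9^4 + 5·9^3 + 5·9^2 + 5·9 + 3 = 1937434593  −1 ⇒ G_7=1937434592
G_7=1937434592  [base 9] 5·9^9 + 5·9^5 + 5·9^4 + 5·9^3 + 5·9^2 + 5·9 + 2  →[9↦10]→  5·10^10 + 5·10^5 + 5·10^4 + 5·10^3 + 5·10^2 + 5·10 + 2 = 50000555552  −1 ⇒ G_8=50000555551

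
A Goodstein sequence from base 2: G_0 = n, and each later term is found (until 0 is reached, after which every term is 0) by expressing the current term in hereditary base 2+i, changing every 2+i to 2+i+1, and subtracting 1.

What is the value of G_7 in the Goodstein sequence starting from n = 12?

3486784574

12 —HB2→ 2^(2 + 1) + 2^2 —bump→ 3^(3 + 1) + 3^3 = 108 —(−1)→ 107
107 —HB3→ 3^(3 + 1) + 2·3^2 + 2·3 + 2 —bump→ 4^(4 + 1) + 2·4^2 + 2·4 + 2 = 1066 —(−1)→ 1065
1065 —HB4→ 4^(4 + 1) + 2·4^2 + 2·4 + 1 —bump→ 5^(5 + 1) + 2·5^2 + 2·5 + 1 = 15686 —(−1)→ 15685
15685 —HB5→ 5^(5 + 1) + 2·5^2 + 2·5 —bump→ 6^(6 + 1) + 2·6^2 + 2·6 = 280020 —(−1)→ 280019
280019 —HB6→ 6^(6 + 1) + 2·6^2 + 6 + 5 —bump→ 7^(7 + 1) + 2·7^2 + 7 + 5 = 5764911 —(−1)→ 5764910
5764910 —HB7→ 7^(7 + 1) + 2·7^2 + 7 + 4 —bump→ 8^(8 + 1) + 2·8^2 + 8 + 4 = 134217868 —(−1)→ 134217867
134217867 —HB8→ 8^(8 + 1) + 2·8^2 + 8 + 3 —bump→ 9^(9 + 1) + 2·9^2 + 9 + 3 = 3486784575 —(−1)→ 3486784574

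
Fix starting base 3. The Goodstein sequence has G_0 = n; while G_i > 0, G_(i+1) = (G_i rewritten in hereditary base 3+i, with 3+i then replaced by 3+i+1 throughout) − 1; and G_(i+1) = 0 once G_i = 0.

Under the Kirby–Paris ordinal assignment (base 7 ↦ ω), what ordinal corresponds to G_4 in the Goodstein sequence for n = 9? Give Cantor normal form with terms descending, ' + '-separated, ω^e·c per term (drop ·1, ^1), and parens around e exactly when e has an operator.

ω·3

[0] 9 ≡ 3^2 (base 3). Lift 4: 16. −1: 15.
[1] 15 ≡ 3·4 + 3 (base 4). Lift 5: 18. −1: 17.
[2] 17 ≡ 3·5 + 2 (base 5). Lift 6: 20. −1: 19.
[3] 19 ≡ 3·6 + 1 (base 6). Lift 7: 22. −1: 21.
[4] 21 ≡ 3·7 (base 7). Lift 8: 24. −1: 23.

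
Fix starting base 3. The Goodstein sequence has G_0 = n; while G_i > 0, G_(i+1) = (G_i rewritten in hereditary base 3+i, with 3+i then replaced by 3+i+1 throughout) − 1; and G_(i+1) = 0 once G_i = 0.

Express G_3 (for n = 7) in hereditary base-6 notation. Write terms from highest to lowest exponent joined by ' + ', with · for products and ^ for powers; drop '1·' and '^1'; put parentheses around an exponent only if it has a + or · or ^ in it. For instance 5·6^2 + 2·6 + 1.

6 + 3

G_0 = 7. HB_3(7) = 2·3 + 1. Bump = 9. G_1 = 8.
G_1 = 8. HB_4(8) = 2·4. Bump = 10. G_2 = 9.
G_2 = 9. HB_5(9) = 5 + 4. Bump = 10. G_3 = 9.
G_3 = 9. HB_6(9) = 6 + 3. Bump = 10. G_4 = 9.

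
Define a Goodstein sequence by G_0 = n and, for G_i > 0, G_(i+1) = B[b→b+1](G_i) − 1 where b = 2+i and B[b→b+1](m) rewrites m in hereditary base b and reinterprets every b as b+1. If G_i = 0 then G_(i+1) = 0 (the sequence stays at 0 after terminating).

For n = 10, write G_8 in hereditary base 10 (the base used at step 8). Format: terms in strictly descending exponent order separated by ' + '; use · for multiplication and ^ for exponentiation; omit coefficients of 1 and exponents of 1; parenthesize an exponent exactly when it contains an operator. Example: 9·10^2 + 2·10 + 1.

i=0: 10 = 2^(2 + 1) + 2 (b=2); 2→3: 3^(3 + 1) + 3 = 84; 84−1 = 83
i=1: 83 = 3^(3 + 1) + 2 (b=3); 3→4: 4^(4 + 1) + 2 = 1026; 1026−1 = 1025
i=2: 1025 = 4^(4 + 1) + 1 (b=4); 4→5: 5^(5 + 1) + 1 = 15626; 15626−1 = 15625
i=3: 15625 = 5^(5 + 1) (b=5); 5→6: 6^(6 + 1) = 279936; 279936−1 = 279935
i=4: 279935 = 5·6^6 + 5·6^5 + 5·6^4 + 5·6^3 + 5·6^2 + 5·6 + 5 (b=6); 6→7: 5·7^7 + 5·7^5 + 5·7^4 + 5·7^3 + 5·7^2 + 5·7 + 5 = 4215755; 4215755−1 = 4215754
i=5: 4215754 = 5·7^7 + 5·7^5 + 5·7^4 + 5·7^3 + 5·7^2 + 5·7 + 4 (b=7); 7→8: 5·8^8 + 5·8^5 + 5·8^4 + 5·8^3 + 5·8^2 + 5·8 + 4 = 84073324; 84073324−1 = 84073323
i=6: 84073323 = 5·8^8 + 5·8^5 + 5·8^4 + 5·8^3 + 5·8^2 + 5·8 + 3 (b=8); 8→9: 5·9^9 + 5·9^5 + 5·9^4 + 5·9^3 + 5·9^2 + 5·9 + 3 = 1937434593; 1937434593−1 = 1937434592
i=7: 1937434592 = 5·9^9 + 5·9^5 + 5·9^4 + 5·9^3 + 5·9^2 + 5·9 + 2 (b=9); 9→10: 5·10^10 + 5·10^5 + 5·10^4 + 5·10^3 + 5·10^2 + 5·10 + 2 = 50000555552; 50000555552−1 = 50000555551

5·10^10 + 5·10^5 + 5·10^4 + 5·10^3 + 5·10^2 + 5·10 + 1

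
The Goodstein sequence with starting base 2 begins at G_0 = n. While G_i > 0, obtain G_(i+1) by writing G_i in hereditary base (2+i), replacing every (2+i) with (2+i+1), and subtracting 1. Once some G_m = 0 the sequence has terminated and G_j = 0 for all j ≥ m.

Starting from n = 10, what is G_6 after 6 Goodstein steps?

84073323

step 0: 10 = 2^(2 + 1) + 2; sub 3 for 2: 3^(3 + 1) + 3; = 84; G_1 = 84−1 = 83
step 1: 83 = 3^(3 + 1) + 2; sub 4 for 3: 4^(4 + 1) + 2; = 1026; G_2 = 1026−1 = 1025
step 2: 1025 = 4^(4 + 1) + 1; sub 5 for 4: 5^(5 + 1) + 1; = 15626; G_3 = 15626−1 = 15625
step 3: 15625 = 5^(5 + 1); sub 6 for 5: 6^(6 + 1); = 279936; G_4 = 279936−1 = 279935
step 4: 279935 = 5·6^6 + 5·6^5 + 5·6^4 + 5·6^3 + 5·6^2 + 5·6 + 5; sub 7 for 6: 5·7^7 + 5·7^5 + 5·7^4 + 5·7^3 + 5·7^2 + 5·7 + 5; = 4215755; G_5 = 4215755−1 = 4215754
step 5: 4215754 = 5·7^7 + 5·7^5 + 5·7^4 + 5·7^3 + 5·7^2 + 5·7 + 4; sub 8 for 7: 5·8^8 + 5·8^5 + 5·8^4 + 5·8^3 + 5·8^2 + 5·8 + 4; = 84073324; G_6 = 84073324−1 = 84073323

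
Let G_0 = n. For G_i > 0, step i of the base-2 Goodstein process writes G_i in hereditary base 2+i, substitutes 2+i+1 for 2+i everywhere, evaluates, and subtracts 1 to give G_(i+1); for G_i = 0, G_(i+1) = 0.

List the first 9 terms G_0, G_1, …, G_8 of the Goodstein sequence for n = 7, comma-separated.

(0) 7|_2 = 2^2 + 2 + 1 ↦ 3^3 + 3 + 1|_3 = 31 ⇒ 30
(1) 30|_3 = 3^3 + 3 ↦ 4^4 + 4|_4 = 260 ⇒ 259
(2) 259|_4 = 4^4 + 3 ↦ 5^5 + 3|_5 = 3128 ⇒ 3127
(3) 3127|_5 = 5^5 + 2 ↦ 6^6 + 2|_6 = 46658 ⇒ 46657
(4) 46657|_6 = 6^6 + 1 ↦ 7^7 + 1|_7 = 823544 ⇒ 823543
(5) 823543|_7 = 7^7 ↦ 8^8|_8 = 16777216 ⇒ 16777215
(6) 16777215|_8 = 7·8^7 + 7·8^6 + 7·8^5 + 7·8^4 + 7·8^3 + 7·8^2 + 7·8 + 7 ↦ 7·9^7 + 7·9^6 + 7·9^5 + 7·9^4 + 7·9^3 + 7·9^2 + 7·9 + 7|_9 = 37665880 ⇒ 37665879
(7) 37665879|_9 = 7·9^7 + 7·9^6 + 7·9^5 + 7·9^4 + 7·9^3 + 7·9^2 + 7·9 + 6 ↦ 7·10^7 + 7·10^6 + 7·10^5 + 7·10^4 + 7·10^3 + 7·10^2 + 7·10 + 6|_10 = 77777776 ⇒ 77777775

7, 30, 259, 3127, 46657, 823543, 16777215, 37665879, 77777775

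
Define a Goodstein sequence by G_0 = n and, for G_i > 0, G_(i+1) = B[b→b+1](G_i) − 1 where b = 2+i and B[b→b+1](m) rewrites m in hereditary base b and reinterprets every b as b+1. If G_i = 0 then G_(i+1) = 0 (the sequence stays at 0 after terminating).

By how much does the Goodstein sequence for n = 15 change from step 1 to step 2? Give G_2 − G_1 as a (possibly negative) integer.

step 0: 15 = 2^(2 + 1) + 2^2 + 2 + 1; sub 3 for 2: 3^(3 + 1) + 3^3 + 3 + 1; = 112; G_1 = 112−1 = 111
step 1: 111 = 3^(3 + 1) + 3^3 + 3; sub 4 for 3: 4^(4 + 1) + 4^4 + 4; = 1284; G_2 = 1284−1 = 1283

1172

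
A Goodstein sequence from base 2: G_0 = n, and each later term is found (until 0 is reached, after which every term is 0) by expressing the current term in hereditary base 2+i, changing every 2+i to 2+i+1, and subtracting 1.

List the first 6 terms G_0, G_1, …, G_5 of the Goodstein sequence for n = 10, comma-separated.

G_0=10  [base 2] 2^(2 + 1) + 2  →[2↦3]→  3^(3 + 1) + 3 = 84  −1 ⇒ G_1=83
G_1=83  [base 3] 3^(3 + 1) + 2  →[3↦4]→  4^(4 + 1) + 2 = 1026  −1 ⇒ G_2=1025
G_2=1025  [base 4] 4^(4 + 1) + 1  →[4↦5]→  5^(5 + 1) + 1 = 15626  −1 ⇒ G_3=15625
G_3=15625  [base 5] 5^(5 + 1)  →[5↦6]→  6^(6 + 1) = 279936  −1 ⇒ G_4=279935
G_4=279935  [base 6] 5·6^6 + 5·6^5 + 5·6^4 + 5·6^3 + 5·6^2 + 5·6 + 5  →[6↦7]→  5·7^7 + 5·7^5 + 5·7^4 + 5·7^3 + 5·7^2 + 5·7 + 5 = 4215755  −1 ⇒ G_5=4215754

10, 83, 1025, 15625, 279935, 4215754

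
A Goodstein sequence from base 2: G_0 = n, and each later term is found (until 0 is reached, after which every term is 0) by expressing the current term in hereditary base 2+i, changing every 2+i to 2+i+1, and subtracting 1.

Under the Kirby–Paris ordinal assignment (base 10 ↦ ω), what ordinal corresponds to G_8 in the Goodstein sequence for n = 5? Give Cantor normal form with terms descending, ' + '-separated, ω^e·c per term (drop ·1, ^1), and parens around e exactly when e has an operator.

base 2: 5 = 2^2 + 1; at 3: 3^3 + 1 = 28; next = 27
base 3: 27 = 3^3; at 4: 4^4 = 256; next = 255
base 4: 255 = 3·4^3 + 3·4^2 + 3·4 + 3; at 5: 3·5^3 + 3·5^2 + 3·5 + 3 = 468; next = 467
base 5: 467 = 3·5^3 + 3·5^2 + 3·5 + 2; at 6: 3·6^3 + 3·6^2 + 3·6 + 2 = 776; next = 775
base 6: 775 = 3·6^3 + 3·6^2 + 3·6 + 1; at 7: 3·7^3 + 3·7^2 + 3·7 + 1 = 1198; next = 1197
base 7: 1197 = 3·7^3 + 3·7^2 + 3·7; at 8: 3·8^3 + 3·8^2 + 3·8 = 1752; next = 1751
base 8: 1751 = 3·8^3 + 3·8^2 + 2·8 + 7; at 9: 3·9^3 + 3·9^2 + 2·9 + 7 = 2455; next = 2454
base 9: 2454 = 3·9^3 + 3·9^2 + 2·9 + 6; at 10: 3·10^3 + 3·10^2 + 2·10 + 6 = 3326; next = 3325
base 10: 3325 = 3·10^3 + 3·10^2 + 2·10 + 5; at 11: 3·11^3 + 3·11^2 + 2·11 + 5 = 4383; next = 4382

ω^3·3 + ω^2·3 + ω·2 + 5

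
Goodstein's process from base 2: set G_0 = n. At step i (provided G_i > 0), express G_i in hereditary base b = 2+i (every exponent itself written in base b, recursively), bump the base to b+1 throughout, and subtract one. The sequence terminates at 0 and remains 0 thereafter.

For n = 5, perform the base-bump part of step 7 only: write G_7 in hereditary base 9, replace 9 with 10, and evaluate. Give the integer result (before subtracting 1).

3326

G_0 = 5. HB_2(5) = 2^2 + 1. Bump = 28. G_1 = 27.
G_1 = 27. HB_3(27) = 3^3. Bump = 256. G_2 = 255.
G_2 = 255. HB_4(255) = 3·4^3 + 3·4^2 + 3·4 + 3. Bump = 468. G_3 = 467.
G_3 = 467. HB_5(467) = 3·5^3 + 3·5^2 + 3·5 + 2. Bump = 776. G_4 = 775.
G_4 = 775. HB_6(775) = 3·6^3 + 3·6^2 + 3·6 + 1. Bump = 1198. G_5 = 1197.
G_5 = 1197. HB_7(1197) = 3·7^3 + 3·7^2 + 3·7. Bump = 1752. G_6 = 1751.
G_6 = 1751. HB_8(1751) = 3·8^3 + 3·8^2 + 2·8 + 7. Bump = 2455. G_7 = 2454.
G_7 = 2454. HB_9(2454) = 3·9^3 + 3·9^2 + 2·9 + 6. Bump = 3326. G_8 = 3325.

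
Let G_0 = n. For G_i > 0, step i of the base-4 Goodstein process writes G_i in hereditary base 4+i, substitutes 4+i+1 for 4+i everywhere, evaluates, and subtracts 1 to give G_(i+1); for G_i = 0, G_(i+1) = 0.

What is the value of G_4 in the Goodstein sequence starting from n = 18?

53

G_0 = 18. HB_4(18) = 4^2 + 2. Bump = 27. G_1 = 26.
G_1 = 26. HB_5(26) = 5^2 + 1. Bump = 37. G_2 = 36.
G_2 = 36. HB_6(36) = 6^2. Bump = 49. G_3 = 48.
G_3 = 48. HB_7(48) = 6·7 + 6. Bump = 54. G_4 = 53.
G_4 = 53. HB_8(53) = 6·8 + 5. Bump = 59. G_5 = 58.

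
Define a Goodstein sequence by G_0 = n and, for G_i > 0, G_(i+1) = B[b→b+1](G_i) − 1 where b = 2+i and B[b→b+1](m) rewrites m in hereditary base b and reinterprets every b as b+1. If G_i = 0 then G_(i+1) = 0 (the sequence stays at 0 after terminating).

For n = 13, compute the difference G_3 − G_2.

i=0: 13 = 2^(2 + 1) + 2^2 + 1 (b=2); 2→3: 3^(3 + 1) + 3^3 + 1 = 109; 109−1 = 108
i=1: 108 = 3^(3 + 1) + 3^3 (b=3); 3→4: 4^(4 + 1) + 4^4 = 1280; 1280−1 = 1279
i=2: 1279 = 4^(4 + 1) + 3·4^3 + 3·4^2 + 3·4 + 3 (b=4); 4→5: 5^(5 + 1) + 3·5^3 + 3·5^2 + 3·5 + 3 = 16093; 16093−1 = 16092

14813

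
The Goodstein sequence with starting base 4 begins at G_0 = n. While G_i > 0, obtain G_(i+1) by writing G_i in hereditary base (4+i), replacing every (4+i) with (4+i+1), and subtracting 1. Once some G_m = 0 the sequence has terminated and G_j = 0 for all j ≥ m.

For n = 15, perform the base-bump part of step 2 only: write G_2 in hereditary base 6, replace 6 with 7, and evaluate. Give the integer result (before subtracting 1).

step 0: 15 = 3·4 + 3; sub 5 for 4: 3·5 + 3; = 18; G_1 = 18−1 = 17
step 1: 17 = 3·5 + 2; sub 6 for 5: 3·6 + 2; = 20; G_2 = 20−1 = 19
step 2: 19 = 3·6 + 1; sub 7 for 6: 3·7 + 1; = 22; G_3 = 22−1 = 21

22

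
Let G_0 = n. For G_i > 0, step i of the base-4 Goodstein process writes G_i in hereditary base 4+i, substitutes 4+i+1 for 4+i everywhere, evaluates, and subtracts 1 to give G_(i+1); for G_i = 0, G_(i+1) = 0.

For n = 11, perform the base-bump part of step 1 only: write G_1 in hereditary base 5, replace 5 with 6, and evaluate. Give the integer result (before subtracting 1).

G_0=11  [base 4] 2·4 + 3  →[4↦5]→  2·5 + 3 = 13  −1 ⇒ G_1=12
G_1=12  [base 5] 2·5 + 2  →[5↦6]→  2·6 + 2 = 14  −1 ⇒ G_2=13

14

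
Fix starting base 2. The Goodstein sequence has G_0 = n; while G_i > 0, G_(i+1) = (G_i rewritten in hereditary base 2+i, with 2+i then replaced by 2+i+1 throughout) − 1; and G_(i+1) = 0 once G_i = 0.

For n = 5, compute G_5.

1197

G_0=5  [base 2] 2^2 + 1  →[2↦3]→  3^3 + 1 = 28  −1 ⇒ G_1=27
G_1=27  [base 3] 3^3  →[3↦4]→  4^4 = 256  −1 ⇒ G_2=255
G_2=255  [base 4] 3·4^3 + 3·4^2 + 3·4 + 3  →[4↦5]→  3·5^3 + 3·5^2 + 3·5 + 3 = 468  −1 ⇒ G_3=467
G_3=467  [base 5] 3·5^3 + 3·5^2 + 3·5 + 2  →[5↦6]→  3·6^3 + 3·6^2 + 3·6 + 2 = 776  −1 ⇒ G_4=775
G_4=775  [base 6] 3·6^3 + 3·6^2 + 3·6 + 1  →[6↦7]→  3·7^3 + 3·7^2 + 3·7 + 1 = 1198  −1 ⇒ G_5=1197
G_5=1197  [base 7] 3·7^3 + 3·7^2 + 3·7  →[7↦8]→  3·8^3 + 3·8^2 + 3·8 = 1752  −1 ⇒ G_6=1751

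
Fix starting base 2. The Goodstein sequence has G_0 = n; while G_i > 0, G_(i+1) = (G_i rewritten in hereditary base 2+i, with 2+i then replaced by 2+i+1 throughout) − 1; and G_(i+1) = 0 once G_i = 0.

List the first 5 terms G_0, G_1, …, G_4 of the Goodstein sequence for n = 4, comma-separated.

4, 26, 41, 60, 83

i=0: 4 = 2^2 (b=2); 2→3: 3^3 = 27; 27−1 = 26
i=1: 26 = 2·3^2 + 2·3 + 2 (b=3); 3→4: 2·4^2 + 2·4 + 2 = 42; 42−1 = 41
i=2: 41 = 2·4^2 + 2·4 + 1 (b=4); 4→5: 2·5^2 + 2·5 + 1 = 61; 61−1 = 60
i=3: 60 = 2·5^2 + 2·5 (b=5); 5→6: 2·6^2 + 2·6 = 84; 84−1 = 83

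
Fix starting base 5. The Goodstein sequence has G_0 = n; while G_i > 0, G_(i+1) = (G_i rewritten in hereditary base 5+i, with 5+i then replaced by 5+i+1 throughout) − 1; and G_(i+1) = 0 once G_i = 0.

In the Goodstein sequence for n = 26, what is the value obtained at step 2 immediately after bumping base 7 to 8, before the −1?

54

[0] 26 ≡ 5^2 + 1 (base 5). Lift 6: 37. −1: 36.
[1] 36 ≡ 6^2 (base 6). Lift 7: 49. −1: 48.
[2] 48 ≡ 6·7 + 6 (base 7). Lift 8: 54. −1: 53.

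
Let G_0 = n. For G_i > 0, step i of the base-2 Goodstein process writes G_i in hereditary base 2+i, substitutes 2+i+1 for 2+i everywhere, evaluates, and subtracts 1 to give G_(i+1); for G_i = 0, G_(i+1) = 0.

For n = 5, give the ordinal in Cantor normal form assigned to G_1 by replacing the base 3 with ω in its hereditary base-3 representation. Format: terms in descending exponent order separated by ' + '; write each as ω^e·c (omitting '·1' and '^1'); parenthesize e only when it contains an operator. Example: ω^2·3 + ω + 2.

[0] 5 ≡ 2^2 + 1 (base 2). Lift 3: 28. −1: 27.
[1] 27 ≡ 3^3 (base 3). Lift 4: 256. −1: 255.

ω^ω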